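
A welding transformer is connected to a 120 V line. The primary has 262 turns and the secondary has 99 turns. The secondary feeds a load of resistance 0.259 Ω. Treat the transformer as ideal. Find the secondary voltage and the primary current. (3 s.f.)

V_s ≈ 45.3 V, I_p ≈ 66.2 A

V_s = V_p × N_s/N_p = 120 × 99/262 = 45.344 V.
I_s = V_s/R = 45.344/0.259 = 175.07 A.
I_p = I_s × N_s/N_p = 175.07 × 99/262 = 66.2 A.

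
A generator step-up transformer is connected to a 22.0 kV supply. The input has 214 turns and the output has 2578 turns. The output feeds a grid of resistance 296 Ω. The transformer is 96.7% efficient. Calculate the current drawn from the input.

I_in ≈ 11200 A

V_out = 22000 × 2578/214 = 265030 V.
I_out = V_out/R = 265030/296 = 895.36 A.
P_out = V_out I_out = 265030 × 895.36 = 2.3730×10^8 W.
P_in = P_out/η = 2.3730×10^8/0.967 = 2.4539×10^8 W.
I_in = P_in/V_in = 2.4539×10^8/22000 = 11200 A.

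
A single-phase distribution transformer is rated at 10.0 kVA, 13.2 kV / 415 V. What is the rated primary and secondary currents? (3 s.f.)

I_p = S/V_p = 10000/13200 = 0.758 A.
I_s = S/V_s = 10000/415 = 24.1 A.

I_p ≈ 0.758 A, I_s ≈ 24.1 A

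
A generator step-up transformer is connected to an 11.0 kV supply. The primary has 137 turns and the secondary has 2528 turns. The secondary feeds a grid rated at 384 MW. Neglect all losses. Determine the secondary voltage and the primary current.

V_s ≈ 203000 V, I_p ≈ 34900 A

V_s = V_p × N_s/N_p = 11000 × 2528/137 = 202980 V.
I_s = P/V_s = 3.84×10^8/202980 = 1891.8 A.
I_p = I_s × N_s/N_p = 1891.8 × 2528/137 = 34900 A.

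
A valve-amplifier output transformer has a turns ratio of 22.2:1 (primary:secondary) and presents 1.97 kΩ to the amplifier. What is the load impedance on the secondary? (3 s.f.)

Z_s ≈ 4.00 Ω

Z_s = Z_p/(N_p/N_s)² = 1970/22.2² = 4.00 Ω.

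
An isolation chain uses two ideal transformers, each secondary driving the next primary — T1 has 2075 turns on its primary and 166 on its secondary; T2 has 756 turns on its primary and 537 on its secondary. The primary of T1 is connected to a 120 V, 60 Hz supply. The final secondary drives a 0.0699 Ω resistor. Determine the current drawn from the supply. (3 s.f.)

After T1: V = 120.00 × 166/2075 = 9.6000 V.
After T2: V = 9.6000 × 537/756 = 6.8190 V.
I_load = 6.8190/0.0699 = 97.554 A, so P_out = 6.8190 × 97.554 = 665.23 W.
All ideal ⇒ P_in = P_out, so I_supply = 665.23/120 = 5.54 A.

I_supply ≈ 5.54 A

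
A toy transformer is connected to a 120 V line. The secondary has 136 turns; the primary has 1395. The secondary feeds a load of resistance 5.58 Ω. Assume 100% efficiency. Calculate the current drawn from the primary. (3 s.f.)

V_s = V_p × N_s/N_p = 120 × 136/1395 = 11.699 V.
I_s = V_s/R = 11.699/5.58 = 2.0966 A.
For an ideal transformer I_p N_p = I_s N_s, so I_p = 2.0966 × 136/1395 = 0.204 A.

I_p ≈ 0.204 A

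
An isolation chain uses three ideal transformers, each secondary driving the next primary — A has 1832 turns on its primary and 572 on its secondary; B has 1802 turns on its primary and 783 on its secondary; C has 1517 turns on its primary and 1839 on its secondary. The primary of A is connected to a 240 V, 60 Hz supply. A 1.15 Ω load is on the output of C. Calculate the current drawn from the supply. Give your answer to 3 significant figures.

After A: V = 240.00 × 572/1832 = 74.934 V.
After B: V = 74.934 × 783/1802 = 32.560 V.
After C: V = 32.560 × 1839/1517 = 39.472 V.
I_load = 39.472/1.15 = 34.323 A, so P_out = 39.472 × 34.323 = 1354.8 W.
All ideal ⇒ P_in = P_out, so I_supply = 1354.8/240 = 5.64 A.

I_supply ≈ 5.64 A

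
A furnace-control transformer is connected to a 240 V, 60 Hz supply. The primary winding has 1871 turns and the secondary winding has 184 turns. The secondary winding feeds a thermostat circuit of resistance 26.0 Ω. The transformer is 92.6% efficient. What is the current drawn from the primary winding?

I_p ≈ 0.0964 A

V_s = 240 × 184/1871 = 23.602 V.
I_s = V_s/R = 23.602/26.0 = 0.90778 A.
P_out = V_s I_s = 23.602 × 0.90778 = 21.426 W.
P_in = P_out/η = 21.426/0.926 = 23.138 W.
I_p = P_in/V_p = 23.138/240 = 0.0964 A.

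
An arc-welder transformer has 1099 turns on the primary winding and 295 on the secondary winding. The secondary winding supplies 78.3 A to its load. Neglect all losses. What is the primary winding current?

I_p ≈ 21.0 A

For an ideal transformer I_p/I_s = N_s/N_p, so I_p = 78.3 × 295/1099 = 21.0 A.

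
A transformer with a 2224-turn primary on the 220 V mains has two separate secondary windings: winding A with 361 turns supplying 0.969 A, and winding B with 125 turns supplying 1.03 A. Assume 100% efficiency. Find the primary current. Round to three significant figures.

I_p ≈ 0.215 A

V_A = 220 × 361/2224 = 35.710 V; V_B = 220 × 125/2224 = 12.365 V.
P_out = V_A I_A + V_B I_B = 35.710×0.969 + 12.365×1.03 = 34.603 + 12.736 = 47.339 W.
Ideal ⇒ P_in = P_out, so I_p = P_out/V_p = 47.339/220 = 0.215 A.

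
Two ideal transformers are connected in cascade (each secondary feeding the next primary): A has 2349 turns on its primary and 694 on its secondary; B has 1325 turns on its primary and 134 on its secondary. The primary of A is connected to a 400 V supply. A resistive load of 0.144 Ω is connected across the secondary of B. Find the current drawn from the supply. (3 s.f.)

After A: V = 400.00 × 694/2349 = 118.18 V.
After B: V = 118.18 × 134/1325 = 11.952 V.
I_load = 11.952/0.144 = 82.997 A, so P_out = 11.952 × 82.997 = 991.95 W.
All ideal ⇒ P_in = P_out, so I_supply = 991.95/400 = 2.48 A.

I_supply ≈ 2.48 A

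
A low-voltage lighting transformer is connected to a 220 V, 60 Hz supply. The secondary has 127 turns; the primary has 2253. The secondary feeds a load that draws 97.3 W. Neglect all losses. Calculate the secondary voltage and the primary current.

V_s = V_p × N_s/N_p = 220 × 127/2253 = 12.401 V.
I_s = P/V_s = 97.3/12.401 = 7.8460 A.
I_p = I_s × N_s/N_p = 7.8460 × 127/2253 = 0.442 A.

V_s ≈ 12.4 V, I_p ≈ 0.442 A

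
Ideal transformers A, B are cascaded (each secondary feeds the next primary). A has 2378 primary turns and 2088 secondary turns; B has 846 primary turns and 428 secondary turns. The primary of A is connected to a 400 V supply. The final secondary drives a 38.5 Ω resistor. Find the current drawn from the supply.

I_supply ≈ 2.05 A

Secondary of A: V = 400.00 × 2088/2378 = 351.22 V.
Secondary of B: V = 351.22 × 428/846 = 177.69 V.
I_load = 177.69/38.5 = 4.6152 A, so P_out = 177.69 × 4.6152 = 820.06 W.
All ideal ⇒ P_in = P_out, so I_supply = 820.06/400 = 2.05 A.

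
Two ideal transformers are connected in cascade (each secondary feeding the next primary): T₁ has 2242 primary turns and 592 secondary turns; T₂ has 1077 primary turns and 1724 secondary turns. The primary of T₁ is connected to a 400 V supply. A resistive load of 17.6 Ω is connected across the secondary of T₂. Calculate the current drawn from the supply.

Secondary of T₁: V = 400.00 × 592/2242 = 105.62 V.
Secondary of T₂: V = 105.62 × 1724/1077 = 169.07 V.
I_load = 169.07/17.6 = 9.6063 A, so P_out = 169.07 × 9.6063 = 1624.1 W.
All ideal ⇒ P_in = P_out, so I_supply = 1624.1/400 = 4.06 A.

I_supply ≈ 4.06 A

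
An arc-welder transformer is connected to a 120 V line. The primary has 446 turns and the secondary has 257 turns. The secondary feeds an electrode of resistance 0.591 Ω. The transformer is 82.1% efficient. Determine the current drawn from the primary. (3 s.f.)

I_p ≈ 82.1 A

V_s = 120 × 257/446 = 69.148 V.
I_s = V_s/R = 69.148/0.591 = 117.00 A.
P_out = V_s I_s = 69.148 × 117.00 = 8090.4 W.
P_in = P_out/η = 8090.4/0.821 = 9854.4 W.
I_p = P_in/V_p = 9854.4/120 = 82.1 A.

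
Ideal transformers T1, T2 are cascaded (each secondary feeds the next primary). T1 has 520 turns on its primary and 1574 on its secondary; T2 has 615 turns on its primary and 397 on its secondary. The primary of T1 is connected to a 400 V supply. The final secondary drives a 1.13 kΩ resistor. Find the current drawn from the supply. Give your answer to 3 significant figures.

I_supply ≈ 1.35 A

After T1: V = 400.00 × 1574/520 = 1210.8 V.
After T2: V = 1210.8 × 397/615 = 781.59 V.
I_load = 781.59/1130 = 0.69167 A, so P_out = 781.59 × 0.69167 = 540.60 W.
All ideal ⇒ P_in = P_out, so I_supply = 540.60/400 = 1.35 A.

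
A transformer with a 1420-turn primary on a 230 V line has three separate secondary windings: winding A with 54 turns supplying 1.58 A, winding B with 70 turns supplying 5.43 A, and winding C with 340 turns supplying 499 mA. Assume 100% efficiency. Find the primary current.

V_A = 230 × 54/1420 = 8.7465 V; V_B = 230 × 70/1420 = 11.338 V; V_C = 230 × 340/1420 = 55.070 V.
P_out = V_A I_A + V_B I_B + V_C I_C = 8.7465×1.58 + 11.338×5.43 + 55.070×0.499 = 13.819 + 61.565 + 27.480 = 102.87 W.
Ideal ⇒ P_in = P_out, so I_p = P_out/V_p = 102.87/230 = 0.447 A.

I_p ≈ 0.447 A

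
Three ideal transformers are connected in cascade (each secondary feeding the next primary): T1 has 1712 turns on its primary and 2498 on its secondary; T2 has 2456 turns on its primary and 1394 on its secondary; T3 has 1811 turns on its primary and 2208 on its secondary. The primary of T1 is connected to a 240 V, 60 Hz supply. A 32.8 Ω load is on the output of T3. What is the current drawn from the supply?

Secondary of T1: V = 240.00 × 2498/1712 = 350.19 V.
Secondary of T2: V = 350.19 × 1394/2456 = 198.76 V.
Secondary of T3: V = 198.76 × 2208/1811 = 242.33 V.
I_load = 242.33/32.8 = 7.3882 A, so P_out = 242.33 × 7.3882 = 1790.4 W.
All ideal ⇒ P_in = P_out, so I_supply = 1790.4/240 = 7.46 A.

I_supply ≈ 7.46 A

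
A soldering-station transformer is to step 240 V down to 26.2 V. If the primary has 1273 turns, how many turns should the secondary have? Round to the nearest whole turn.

N_s = 139 turns

N_s/N_p = V_s/V_p, so N_s = 1273 × 26.2/240 = 139.0 ≈ 139 turns.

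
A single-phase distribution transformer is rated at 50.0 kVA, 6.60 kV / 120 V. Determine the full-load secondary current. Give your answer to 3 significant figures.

I_s = S/V_s = 50000/120 = 417 A.

I_s ≈ 417 A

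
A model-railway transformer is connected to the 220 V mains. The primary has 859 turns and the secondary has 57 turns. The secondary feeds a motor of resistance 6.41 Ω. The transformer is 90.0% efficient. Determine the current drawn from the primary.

I_p ≈ 0.168 A

V_s = 220 × 57/859 = 14.598 V.
I_s = V_s/R = 14.598/6.41 = 2.2774 A.
P_out = V_s I_s = 14.598 × 2.2774 = 33.247 W.
P_in = P_out/η = 33.247/0.900 = 36.941 W.
I_p = P_in/V_p = 36.941/220 = 0.168 A.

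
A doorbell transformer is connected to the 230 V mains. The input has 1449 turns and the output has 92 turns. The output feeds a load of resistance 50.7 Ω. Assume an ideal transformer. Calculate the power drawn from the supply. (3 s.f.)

V_out = V_in × N_out/N_in = 230 × 92/1449 = 14.603 V.
I_out = V_out/R = 14.603/50.7 = 0.28803 A.
I_in = I_out × N_out/N_in = 0.28803 × 92/1449 = 0.018288 A.
P = V_in I_in = 230 × 0.018288 = 4.21 W.

P ≈ 4.21 W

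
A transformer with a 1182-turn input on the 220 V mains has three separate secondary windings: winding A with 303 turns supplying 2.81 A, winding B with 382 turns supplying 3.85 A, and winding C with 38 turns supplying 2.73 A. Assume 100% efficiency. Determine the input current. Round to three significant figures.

I_in ≈ 2.05 A

V_A = 220 × 303/1182 = 56.396 V; V_B = 220 × 382/1182 = 71.100 V; V_C = 220 × 38/1182 = 7.0728 V.
P_out = V_A I_A + V_B I_B + V_C I_C = 56.396×2.81 + 71.100×3.85 + 7.0728×2.73 = 158.47 + 273.73 + 19.309 = 451.52 W.
Ideal ⇒ P_in = P_out, so I_in = P_out/V_in = 451.52/220 = 2.05 A.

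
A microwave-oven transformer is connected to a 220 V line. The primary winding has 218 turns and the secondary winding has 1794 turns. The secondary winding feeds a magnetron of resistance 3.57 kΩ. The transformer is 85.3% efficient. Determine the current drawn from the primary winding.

I_p ≈ 4.89 A

V_s = 220 × 1794/218 = 1810.5 V.
I_s = V_s/R = 1810.5/3570 = 0.50713 A.
P_out = V_s I_s = 1810.5 × 0.50713 = 918.14 W.
P_in = P_out/η = 918.14/0.853 = 1076.4 W.
I_p = P_in/V_p = 1076.4/220 = 4.89 A.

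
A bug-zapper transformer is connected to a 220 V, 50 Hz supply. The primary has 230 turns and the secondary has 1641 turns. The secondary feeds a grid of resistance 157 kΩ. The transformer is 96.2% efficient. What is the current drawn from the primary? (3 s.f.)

V_s = 220 × 1641/230 = 1569.7 V.
I_s = V_s/R = 1569.7/157000 = 0.0099978 A.
P_out = V_s I_s = 1569.7 × 0.0099978 = 15.693 W.
P_in = P_out/η = 15.693/0.962 = 16.313 W.
I_p = P_in/V_p = 16.313/220 = 0.0741 A.

I_p ≈ 0.0741 A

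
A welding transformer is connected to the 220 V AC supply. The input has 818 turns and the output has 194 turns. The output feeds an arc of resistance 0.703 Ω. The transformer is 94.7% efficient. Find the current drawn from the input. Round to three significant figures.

V_out = 220 × 194/818 = 52.176 V.
I_out = V_out/R = 52.176/0.703 = 74.219 A.
P_out = V_out I_out = 52.176 × 74.219 = 3872.5 W.
P_in = P_out/η = 3872.5/0.947 = 4089.2 W.
I_in = P_in/V_in = 4089.2/220 = 18.6 A.

I_in ≈ 18.6 A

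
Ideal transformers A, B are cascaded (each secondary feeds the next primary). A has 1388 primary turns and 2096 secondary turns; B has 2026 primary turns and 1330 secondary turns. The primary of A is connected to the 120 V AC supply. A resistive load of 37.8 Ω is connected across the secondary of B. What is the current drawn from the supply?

I_supply ≈ 3.12 A

After A: V = 120.00 × 2096/1388 = 181.21 V.
After B: V = 181.21 × 1330/2026 = 118.96 V.
I_load = 118.96/37.8 = 3.1470 A, so P_out = 118.96 × 3.1470 = 374.37 W.
All ideal ⇒ P_in = P_out, so I_supply = 374.37/120 = 3.12 A.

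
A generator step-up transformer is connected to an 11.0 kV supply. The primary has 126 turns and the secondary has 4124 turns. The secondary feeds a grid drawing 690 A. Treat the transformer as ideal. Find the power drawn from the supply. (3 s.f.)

I_p = I_s × N_s/N_p = 690 × 4124/126 = 22584 A.
P = V_p I_p = 11000 × 22584 = 2.48×10^8 W.

P ≈ 2.48×10^8 W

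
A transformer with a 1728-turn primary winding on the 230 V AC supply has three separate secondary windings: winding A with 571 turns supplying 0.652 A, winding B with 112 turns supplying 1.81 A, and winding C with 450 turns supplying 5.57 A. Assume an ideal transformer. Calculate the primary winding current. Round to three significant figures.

V_A = 230 × 571/1728 = 76.001 V; V_B = 230 × 112/1728 = 14.907 V; V_C = 230 × 450/1728 = 59.896 V.
P_out = V_A I_A + V_B I_B + V_C I_C = 76.001×0.652 + 14.907×1.81 + 59.896×5.57 = 49.553 + 26.982 + 333.62 = 410.15 W.
Ideal ⇒ P_in = P_out, so I_p = P_out/V_p = 410.15/230 = 1.78 A.

I_p ≈ 1.78 A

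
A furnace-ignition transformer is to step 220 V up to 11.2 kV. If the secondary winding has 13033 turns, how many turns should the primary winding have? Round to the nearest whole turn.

N_p/N_s = V_p/V_s, so N_p = 13033 × 220/11200 = 256.0 ≈ 256 turns.

N_p = 256 turns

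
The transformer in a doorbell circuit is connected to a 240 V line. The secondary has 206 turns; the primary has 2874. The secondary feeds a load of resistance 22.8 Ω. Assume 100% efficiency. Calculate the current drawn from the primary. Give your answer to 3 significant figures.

V_s = V_p × N_s/N_p = 240 × 206/2874 = 17.203 V.
I_s = V_s/R = 17.203/22.8 = 0.75450 A.
For an ideal transformer I_p N_p = I_s N_s, so I_p = 0.75450 × 206/2874 = 0.0541 A.

I_p ≈ 0.0541 A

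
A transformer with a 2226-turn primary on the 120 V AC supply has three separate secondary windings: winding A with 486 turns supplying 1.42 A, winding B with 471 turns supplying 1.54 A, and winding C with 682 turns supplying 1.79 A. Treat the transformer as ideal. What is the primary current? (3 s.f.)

I_p ≈ 1.18 A

V_A = 120 × 486/2226 = 26.199 V; V_B = 120 × 471/2226 = 25.391 V; V_C = 120 × 682/2226 = 36.765 V.
P_out = V_A I_A + V_B I_B + V_C I_C = 26.199×1.42 + 25.391×1.54 + 36.765×1.79 = 37.203 + 39.102 + 65.810 = 142.12 W.
Ideal ⇒ P_in = P_out, so I_p = P_out/V_p = 142.12/120 = 1.18 A.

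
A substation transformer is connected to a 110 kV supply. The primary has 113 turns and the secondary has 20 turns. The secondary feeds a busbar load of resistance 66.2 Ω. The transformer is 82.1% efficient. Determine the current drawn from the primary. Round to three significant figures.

V_s = 110000 × 20/113 = 19469 V.
I_s = V_s/R = 19469/66.2 = 294.09 A.
P_out = V_s I_s = 19469 × 294.09 = 5.7257×10^6 W.
P_in = P_out/η = 5.7257×10^6/0.821 = 6.9741×10^6 W.
I_p = P_in/V_p = 6.9741×10^6/110000 = 63.4 A.

I_p ≈ 63.4 A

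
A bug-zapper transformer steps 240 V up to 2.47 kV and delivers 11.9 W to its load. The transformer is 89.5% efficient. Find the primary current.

P_in = P_out/η = 11.9/0.895 = 13.296 W.
I_p = P_in/V_p = 13.296/240 = 0.0554 A.

I_p ≈ 0.0554 A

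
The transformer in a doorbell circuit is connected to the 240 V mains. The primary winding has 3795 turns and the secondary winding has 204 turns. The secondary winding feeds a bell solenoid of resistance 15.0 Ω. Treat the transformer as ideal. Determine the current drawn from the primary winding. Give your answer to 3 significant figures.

V_s = V_p × N_s/N_p = 240 × 204/3795 = 12.901 V.
I_s = V_s/R = 12.901/15.0 = 0.86008 A.
For an ideal transformer I_p N_p = I_s N_s, so I_p = 0.86008 × 204/3795 = 0.0462 A.

I_p ≈ 0.0462 A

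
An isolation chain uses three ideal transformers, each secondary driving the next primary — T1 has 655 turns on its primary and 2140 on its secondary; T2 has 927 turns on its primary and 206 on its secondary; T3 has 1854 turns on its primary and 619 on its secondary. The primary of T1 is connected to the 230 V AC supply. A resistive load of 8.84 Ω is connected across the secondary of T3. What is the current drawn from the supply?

I_supply ≈ 1.53 A

After T1: V = 230.00 × 2140/655 = 751.45 V.
After T2: V = 751.45 × 206/927 = 166.99 V.
After T3: V = 166.99 × 619/1854 = 55.753 V.
I_load = 55.753/8.84 = 6.3069 A, so P_out = 55.753 × 6.3069 = 351.63 W.
All ideal ⇒ P_in = P_out, so I_supply = 351.63/230 = 1.53 A.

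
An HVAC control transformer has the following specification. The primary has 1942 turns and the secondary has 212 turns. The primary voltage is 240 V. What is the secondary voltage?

V_s/V_p = N_s/N_p, so V_s = 240 × 212/1942 = 26.2 V.

V_s ≈ 26.2 V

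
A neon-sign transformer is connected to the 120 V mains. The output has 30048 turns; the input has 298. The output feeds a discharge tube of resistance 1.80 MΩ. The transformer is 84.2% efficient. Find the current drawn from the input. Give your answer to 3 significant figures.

V_out = 120 × 30048/298 = 12100 V.
I_out = V_out/R = 12100/(1.80×10^6) = 0.0067221 A.
P_out = V_out I_out = 12100 × 0.0067221 = 81.337 W.
P_in = P_out/η = 81.337/0.842 = 96.600 W.
I_in = P_in/V_in = 96.600/120 = 0.805 A.

I_in ≈ 0.805 A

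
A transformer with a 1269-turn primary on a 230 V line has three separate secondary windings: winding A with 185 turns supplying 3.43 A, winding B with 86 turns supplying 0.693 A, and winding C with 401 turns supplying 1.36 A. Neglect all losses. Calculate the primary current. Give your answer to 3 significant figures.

V_A = 230 × 185/1269 = 33.530 V; V_B = 230 × 86/1269 = 15.587 V; V_C = 230 × 401/1269 = 72.679 V.
P_out = V_A I_A + V_B I_B + V_C I_C = 33.530×3.43 + 15.587×0.693 + 72.679×1.36 = 115.01 + 10.802 + 98.844 = 224.65 W.
Ideal ⇒ P_in = P_out, so I_p = P_out/V_p = 224.65/230 = 0.977 A.

I_p ≈ 0.977 A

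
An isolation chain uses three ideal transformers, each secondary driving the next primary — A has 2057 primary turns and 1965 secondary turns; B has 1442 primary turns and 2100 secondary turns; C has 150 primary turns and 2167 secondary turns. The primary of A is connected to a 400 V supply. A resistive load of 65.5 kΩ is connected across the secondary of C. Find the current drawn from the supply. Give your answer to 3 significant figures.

I_supply ≈ 2.47 A

Secondary of A: V = 400.00 × 1965/2057 = 382.11 V.
Secondary of B: V = 382.11 × 2100/1442 = 556.47 V.
Secondary of C: V = 556.47 × 2167/150 = 8039.1 V.
I_load = 8039.1/65500 = 0.12274 A, so P_out = 8039.1 × 0.12274 = 986.69 W.
All ideal ⇒ P_in = P_out, so I_supply = 986.69/400 = 2.47 A.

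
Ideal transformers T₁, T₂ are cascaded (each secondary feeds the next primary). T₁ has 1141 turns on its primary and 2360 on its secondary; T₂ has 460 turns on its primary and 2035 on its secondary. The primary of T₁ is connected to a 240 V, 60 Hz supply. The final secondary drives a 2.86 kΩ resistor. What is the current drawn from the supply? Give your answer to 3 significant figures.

Secondary of T₁: V = 240.00 × 2360/1141 = 496.41 V.
Secondary of T₂: V = 496.41 × 2035/460 = 2196.1 V.
I_load = 2196.1/2860 = 0.76785 A, so P_out = 2196.1 × 0.76785 = 1686.3 W.
All ideal ⇒ P_in = P_out, so I_supply = 1686.3/240 = 7.03 A.

I_supply ≈ 7.03 A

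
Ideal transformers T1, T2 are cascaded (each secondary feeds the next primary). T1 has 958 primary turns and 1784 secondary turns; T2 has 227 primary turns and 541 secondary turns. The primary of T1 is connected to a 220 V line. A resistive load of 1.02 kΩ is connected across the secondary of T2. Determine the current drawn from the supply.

I_supply ≈ 4.25 A

After T1: V = 220.00 × 1784/958 = 409.69 V.
After T2: V = 409.69 × 541/227 = 976.39 V.
I_load = 976.39/1020 = 0.95725 A, so P_out = 976.39 × 0.95725 = 934.65 W.
All ideal ⇒ P_in = P_out, so I_supply = 934.65/220 = 4.25 A.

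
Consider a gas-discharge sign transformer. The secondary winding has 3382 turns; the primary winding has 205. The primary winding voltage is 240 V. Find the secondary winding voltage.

V_s ≈ 3960 V

V_s/V_p = N_s/N_p, so V_s = 240 × 3382/205 = 3960 V.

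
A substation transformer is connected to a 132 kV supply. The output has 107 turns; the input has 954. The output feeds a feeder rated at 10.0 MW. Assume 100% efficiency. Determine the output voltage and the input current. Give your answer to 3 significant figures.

V_out = V_in × N_out/N_in = 132000 × 107/954 = 14805 V.
I_out = P/V_out = 1.00×10^7/14805 = 675.45 A.
I_in = I_out × N_out/N_in = 675.45 × 107/954 = 75.8 A.

V_out ≈ 14800 V, I_in ≈ 75.8 A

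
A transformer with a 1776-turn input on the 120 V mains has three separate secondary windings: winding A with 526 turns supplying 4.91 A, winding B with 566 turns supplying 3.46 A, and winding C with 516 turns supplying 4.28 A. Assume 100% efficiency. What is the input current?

I_in ≈ 3.80 A

V_A = 120 × 526/1776 = 35.541 V; V_B = 120 × 566/1776 = 38.243 V; V_C = 120 × 516/1776 = 34.865 V.
P_out = V_A I_A + V_B I_B + V_C I_C = 35.541×4.91 + 38.243×3.46 + 34.865×4.28 = 174.50 + 132.32 + 149.22 = 456.05 W.
Ideal ⇒ P_in = P_out, so I_in = P_out/V_in = 456.05/120 = 3.80 A.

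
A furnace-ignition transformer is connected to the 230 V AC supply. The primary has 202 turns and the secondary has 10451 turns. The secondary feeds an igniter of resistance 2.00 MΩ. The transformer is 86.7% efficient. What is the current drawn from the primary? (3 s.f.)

V_s = 230 × 10451/202 = 11900 V.
I_s = V_s/R = 11900/(2.00×10^6) = 0.0059498 A.
P_out = V_s I_s = 11900 × 0.0059498 = 70.801 W.
P_in = P_out/η = 70.801/0.867 = 81.662 W.
I_p = P_in/V_p = 81.662/230 = 0.355 A.

I_p ≈ 0.355 A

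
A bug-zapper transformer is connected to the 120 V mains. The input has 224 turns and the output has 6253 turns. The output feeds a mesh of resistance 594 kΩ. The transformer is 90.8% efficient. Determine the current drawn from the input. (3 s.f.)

I_in ≈ 0.173 A

V_out = 120 × 6253/224 = 3349.8 V.
I_out = V_out/R = 3349.8/594000 = 0.0056394 A.
P_out = V_out I_out = 3349.8 × 0.0056394 = 18.891 W.
P_in = P_out/η = 18.891/0.908 = 20.805 W.
I_in = P_in/V_in = 20.805/120 = 0.173 A.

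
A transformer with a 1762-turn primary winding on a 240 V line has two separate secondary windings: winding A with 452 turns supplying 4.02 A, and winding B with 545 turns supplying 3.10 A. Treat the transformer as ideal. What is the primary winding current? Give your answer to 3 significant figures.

I_p ≈ 1.99 A

V_A = 240 × 452/1762 = 61.566 V; V_B = 240 × 545/1762 = 74.234 V.
P_out = V_A I_A + V_B I_B = 61.566×4.02 + 74.234×3.10 = 247.50 + 230.12 = 477.62 W.
Ideal ⇒ P_in = P_out, so I_p = P_out/V_p = 477.62/240 = 1.99 A.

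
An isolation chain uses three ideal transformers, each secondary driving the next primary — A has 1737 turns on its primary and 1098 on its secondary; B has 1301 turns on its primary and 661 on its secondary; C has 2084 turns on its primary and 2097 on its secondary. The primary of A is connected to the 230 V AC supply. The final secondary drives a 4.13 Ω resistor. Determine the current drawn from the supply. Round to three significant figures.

I_supply ≈ 5.82 A

After A: V = 230.00 × 1098/1737 = 145.39 V.
After B: V = 145.39 × 661/1301 = 73.868 V.
After C: V = 73.868 × 2097/2084 = 74.328 V.
I_load = 74.328/4.13 = 17.997 A, so P_out = 74.328 × 17.997 = 1337.7 W.
All ideal ⇒ P_in = P_out, so I_supply = 1337.7/230 = 5.82 A.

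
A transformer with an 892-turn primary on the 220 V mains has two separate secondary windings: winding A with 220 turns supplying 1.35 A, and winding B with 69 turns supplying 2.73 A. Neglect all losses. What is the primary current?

V_A = 220 × 220/892 = 54.260 V; V_B = 220 × 69/892 = 17.018 V.
P_out = V_A I_A + V_B I_B = 54.260×1.35 + 17.018×2.73 = 73.251 + 46.459 = 119.71 W.
Ideal ⇒ P_in = P_out, so I_p = P_out/V_p = 119.71/220 = 0.544 A.

I_p ≈ 0.544 A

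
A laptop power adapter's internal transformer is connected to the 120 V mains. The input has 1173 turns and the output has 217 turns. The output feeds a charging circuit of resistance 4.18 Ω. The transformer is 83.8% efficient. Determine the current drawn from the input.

V_out = 120 × 217/1173 = 22.199 V.
I_out = V_out/R = 22.199/4.18 = 5.3109 A.
P_out = V_out I_out = 22.199 × 5.3109 = 117.90 W.
P_in = P_out/η = 117.90/0.838 = 140.69 W.
I_in = P_in/V_in = 140.69/120 = 1.17 A.

I_in ≈ 1.17 A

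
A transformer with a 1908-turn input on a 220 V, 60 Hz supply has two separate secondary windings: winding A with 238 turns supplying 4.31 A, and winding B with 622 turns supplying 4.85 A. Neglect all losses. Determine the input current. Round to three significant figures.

V_A = 220 × 238/1908 = 27.442 V; V_B = 220 × 622/1908 = 71.719 V.
P_out = V_A I_A + V_B I_B = 27.442×4.31 + 71.719×4.85 = 118.28 + 347.84 = 466.11 W.
Ideal ⇒ P_in = P_out, so I_in = P_out/V_in = 466.11/220 = 2.12 A.

I_in ≈ 2.12 A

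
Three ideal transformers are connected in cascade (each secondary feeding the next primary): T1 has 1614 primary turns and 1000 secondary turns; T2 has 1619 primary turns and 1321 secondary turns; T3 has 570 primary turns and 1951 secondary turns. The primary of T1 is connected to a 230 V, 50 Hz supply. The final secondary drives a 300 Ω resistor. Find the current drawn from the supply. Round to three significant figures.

I_supply ≈ 2.30 A

Secondary of T1: V = 230.00 × 1000/1614 = 142.50 V.
Secondary of T2: V = 142.50 × 1321/1619 = 116.27 V.
Secondary of T3: V = 116.27 × 1951/570 = 397.98 V.
I_load = 397.98/300 = 1.3266 A, so P_out = 397.98 × 1.3266 = 527.96 W.
All ideal ⇒ P_in = P_out, so I_supply = 527.96/230 = 2.30 A.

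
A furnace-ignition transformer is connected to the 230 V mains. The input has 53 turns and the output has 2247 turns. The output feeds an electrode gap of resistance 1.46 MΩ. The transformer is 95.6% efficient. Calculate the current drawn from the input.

V_out = 230 × 2247/53 = 9751.1 V.
I_out = V_out/R = 9751.1/(1.46×10^6) = 0.0066789 A.
P_out = V_out I_out = 9751.1 × 0.0066789 = 65.126 W.
P_in = P_out/η = 65.126/0.956 = 68.124 W.
I_in = P_in/V_in = 68.124/230 = 0.296 A.

I_in ≈ 0.296 A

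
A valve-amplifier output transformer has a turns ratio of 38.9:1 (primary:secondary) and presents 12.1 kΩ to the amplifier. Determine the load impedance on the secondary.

Z_s = Z_p/(N_p/N_s)² = 12100/38.9² = 8.00 Ω.

Z_s ≈ 8.00 Ω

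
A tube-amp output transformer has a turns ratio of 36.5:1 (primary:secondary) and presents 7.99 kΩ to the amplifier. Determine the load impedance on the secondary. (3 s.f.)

Z_s = Z_p/(N_p/N_s)² = 7990/36.5² = 6.00 Ω.

Z_s ≈ 6.00 Ω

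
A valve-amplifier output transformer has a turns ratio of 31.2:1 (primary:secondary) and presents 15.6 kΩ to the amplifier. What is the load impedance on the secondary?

Z_s ≈ 16.0 Ω

Z_s = Z_p/(N_p/N_s)² = 15600/31.2² = 16.0 Ω.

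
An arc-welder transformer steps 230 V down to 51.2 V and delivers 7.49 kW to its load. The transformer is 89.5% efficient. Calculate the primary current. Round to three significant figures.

P_in = P_out/η = 7490/0.895 = 8368.7 W.
I_p = P_in/V_p = 8368.7/230 = 36.4 A.

I_p ≈ 36.4 A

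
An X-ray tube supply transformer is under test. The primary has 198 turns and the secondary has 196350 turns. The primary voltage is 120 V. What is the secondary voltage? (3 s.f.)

V_s ≈ 119000 V

V_s/V_p = N_s/N_p, so V_s = 120 × 196350/198 = 119000 V.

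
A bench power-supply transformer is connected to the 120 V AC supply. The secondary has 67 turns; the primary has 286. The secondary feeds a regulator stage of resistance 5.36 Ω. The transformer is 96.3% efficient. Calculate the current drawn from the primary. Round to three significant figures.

I_p ≈ 1.28 A

V_s = 120 × 67/286 = 28.112 V.
I_s = V_s/R = 28.112/5.36 = 5.2448 A.
P_out = V_s I_s = 28.112 × 5.2448 = 147.44 W.
P_in = P_out/η = 147.44/0.963 = 153.10 W.
I_p = P_in/V_p = 153.10/120 = 1.28 A.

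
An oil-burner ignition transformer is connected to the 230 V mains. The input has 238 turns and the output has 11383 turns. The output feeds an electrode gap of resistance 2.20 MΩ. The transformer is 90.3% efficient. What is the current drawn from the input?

V_out = 230 × 11383/238 = 11000 V.
I_out = V_out/R = 11000/(2.20×10^6) = 0.0050002 A.
P_out = V_out I_out = 11000 × 0.0050002 = 55.004 W.
P_in = P_out/η = 55.004/0.903 = 60.912 W.
I_in = P_in/V_in = 60.912/230 = 0.265 A.

I_in ≈ 0.265 A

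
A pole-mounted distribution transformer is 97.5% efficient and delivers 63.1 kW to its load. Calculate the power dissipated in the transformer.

P_in = P_out/η = 63100/0.975 = 64717.9 W.
P_loss = P_in − P_out = 64717.9 − 63100 = 1620 W.

P_loss ≈ 1620 W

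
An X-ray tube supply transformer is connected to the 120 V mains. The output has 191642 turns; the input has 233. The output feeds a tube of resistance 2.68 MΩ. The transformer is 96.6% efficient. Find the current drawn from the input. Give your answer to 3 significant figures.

I_in ≈ 31.4 A

V_out = 120 × 191642/233 = 98700 V.
I_out = V_out/R = 98700/(2.68×10^6) = 0.036828 A.
P_out = V_out I_out = 98700 × 0.036828 = 3634.9 W.
P_in = P_out/η = 3634.9/0.966 = 3762.9 W.
I_in = P_in/V_in = 3762.9/120 = 31.4 A.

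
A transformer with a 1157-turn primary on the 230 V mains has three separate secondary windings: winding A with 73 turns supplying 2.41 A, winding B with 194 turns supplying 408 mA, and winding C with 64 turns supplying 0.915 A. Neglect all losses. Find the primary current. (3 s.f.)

V_A = 230 × 73/1157 = 14.512 V; V_B = 230 × 194/1157 = 38.565 V; V_C = 230 × 64/1157 = 12.723 V.
P_out = V_A I_A + V_B I_B + V_C I_C = 14.512×2.41 + 38.565×0.408 + 12.723×0.915 = 34.973 + 15.735 + 11.641 = 62.349 W.
Ideal ⇒ P_in = P_out, so I_p = P_out/V_p = 62.349/230 = 0.271 A.

I_p ≈ 0.271 A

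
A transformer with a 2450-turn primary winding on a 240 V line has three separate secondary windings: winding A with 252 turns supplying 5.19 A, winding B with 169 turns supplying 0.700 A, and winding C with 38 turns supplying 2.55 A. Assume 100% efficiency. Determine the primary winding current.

V_A = 240 × 252/2450 = 24.686 V; V_B = 240 × 169/2450 = 16.555 V; V_C = 240 × 38/2450 = 3.7224 V.
P_out = V_A I_A + V_B I_B + V_C I_C = 24.686×5.19 + 16.555×0.700 + 3.7224×2.55 = 128.12 + 11.589 + 9.4922 = 149.20 W.
Ideal ⇒ P_in = P_out, so I_p = P_out/V_p = 149.20/240 = 0.622 A.

I_p ≈ 0.622 A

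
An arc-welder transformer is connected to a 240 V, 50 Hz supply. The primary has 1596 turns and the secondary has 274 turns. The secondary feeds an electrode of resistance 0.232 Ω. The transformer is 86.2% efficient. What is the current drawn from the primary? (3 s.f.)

I_p ≈ 35.4 A

V_s = 240 × 274/1596 = 41.203 V.
I_s = V_s/R = 41.203/0.232 = 177.60 A.
P_out = V_s I_s = 41.203 × 177.60 = 7317.6 W.
P_in = P_out/η = 7317.6/0.862 = 8489.1 W.
I_p = P_in/V_p = 8489.1/240 = 35.4 A.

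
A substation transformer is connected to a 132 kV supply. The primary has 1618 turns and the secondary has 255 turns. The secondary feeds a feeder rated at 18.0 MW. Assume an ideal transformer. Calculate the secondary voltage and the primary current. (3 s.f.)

V_s ≈ 20800 V, I_p ≈ 136 A

V_s = V_p × N_s/N_p = 132000 × 255/1618 = 20803 V.
I_s = P/V_s = 1.80×10^7/20803 = 865.24 A.
I_p = I_s × N_s/N_p = 865.24 × 255/1618 = 136 A.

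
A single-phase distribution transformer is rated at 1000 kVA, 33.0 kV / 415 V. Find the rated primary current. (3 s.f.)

I_p = S/V_p = 1000000/33000 = 30.3 A.

I_p ≈ 30.3 A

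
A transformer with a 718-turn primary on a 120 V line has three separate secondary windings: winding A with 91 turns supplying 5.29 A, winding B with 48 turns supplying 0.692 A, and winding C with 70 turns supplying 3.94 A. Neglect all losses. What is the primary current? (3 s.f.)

I_p ≈ 1.10 A

V_A = 120 × 91/718 = 15.209 V; V_B = 120 × 48/718 = 8.0223 V; V_C = 120 × 70/718 = 11.699 V.
P_out = V_A I_A + V_B I_B + V_C I_C = 15.209×5.29 + 8.0223×0.692 + 11.699×3.94 = 80.455 + 5.5514 + 46.095 = 132.10 W.
Ideal ⇒ P_in = P_out, so I_p = P_out/V_p = 132.10/120 = 1.10 A.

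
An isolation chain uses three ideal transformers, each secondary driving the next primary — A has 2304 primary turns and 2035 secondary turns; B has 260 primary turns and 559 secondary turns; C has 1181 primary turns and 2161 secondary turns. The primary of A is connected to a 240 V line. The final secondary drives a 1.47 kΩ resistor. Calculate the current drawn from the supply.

I_supply ≈ 1.97 A

After A: V = 240.00 × 2035/2304 = 211.98 V.
After B: V = 211.98 × 559/260 = 455.76 V.
After C: V = 455.76 × 2161/1181 = 833.94 V.
I_load = 833.94/1470 = 0.56731 A, so P_out = 833.94 × 0.56731 = 473.10 W.
All ideal ⇒ P_in = P_out, so I_supply = 473.10/240 = 1.97 A.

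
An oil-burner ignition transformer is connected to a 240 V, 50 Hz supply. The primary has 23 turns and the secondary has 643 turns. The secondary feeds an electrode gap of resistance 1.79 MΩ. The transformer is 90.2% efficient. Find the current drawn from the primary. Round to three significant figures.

V_s = 240 × 643/23 = 6709.6 V.
I_s = V_s/R = 6709.6/(1.79×10^6) = 0.0037484 A.
P_out = V_s I_s = 6709.6 × 0.0037484 = 25.150 W.
P_in = P_out/η = 25.150/0.902 = 27.882 W.
I_p = P_in/V_p = 27.882/240 = 0.116 A.

I_p ≈ 0.116 A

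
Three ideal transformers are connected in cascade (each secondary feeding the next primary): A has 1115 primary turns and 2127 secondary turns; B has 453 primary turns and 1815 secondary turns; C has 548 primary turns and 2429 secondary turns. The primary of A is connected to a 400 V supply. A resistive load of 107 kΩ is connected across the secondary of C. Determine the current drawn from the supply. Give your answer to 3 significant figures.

After A: V = 400.00 × 2127/1115 = 763.05 V.
After B: V = 763.05 × 1815/453 = 3057.3 V.
After C: V = 3057.3 × 2429/548 = 13551 V.
I_load = 13551/107000 = 0.12665 A, so P_out = 13551 × 0.12665 = 1716.2 W.
All ideal ⇒ P_in = P_out, so I_supply = 1716.2/400 = 4.29 A.

I_supply ≈ 4.29 A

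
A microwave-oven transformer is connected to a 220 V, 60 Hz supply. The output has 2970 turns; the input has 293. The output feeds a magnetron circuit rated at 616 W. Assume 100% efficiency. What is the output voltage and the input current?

V_out ≈ 2230 V, I_in ≈ 2.80 A

V_out = V_in × N_out/N_in = 220 × 2970/293 = 2230.0 V.
I_out = P/V_out = 616/2230.0 = 0.27623 A.
I_in = I_out × N_out/N_in = 0.27623 × 2970/293 = 2.80 A.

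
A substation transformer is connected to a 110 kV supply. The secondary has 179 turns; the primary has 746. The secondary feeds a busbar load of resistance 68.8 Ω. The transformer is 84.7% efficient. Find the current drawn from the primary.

V_s = 110000 × 179/746 = 26394 V.
I_s = V_s/R = 26394/68.8 = 383.64 A.
P_out = V_s I_s = 26394 × 383.64 = 1.0126×10^7 W.
P_in = P_out/η = 1.0126×10^7/0.847 = 1.1955×10^7 W.
I_p = P_in/V_p = 1.1955×10^7/110000 = 109 A.

I_p ≈ 109 A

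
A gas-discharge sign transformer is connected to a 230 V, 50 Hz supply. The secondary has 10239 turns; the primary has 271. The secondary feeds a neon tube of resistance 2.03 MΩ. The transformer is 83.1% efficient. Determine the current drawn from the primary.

I_p ≈ 0.195 A

V_s = 230 × 10239/271 = 8689.9 V.
I_s = V_s/R = 8689.9/(2.03×10^6) = 0.0042808 A.
P_out = V_s I_s = 8689.9 × 0.0042808 = 37.199 W.
P_in = P_out/η = 37.199/0.831 = 44.765 W.
I_p = P_in/V_p = 44.765/230 = 0.195 A.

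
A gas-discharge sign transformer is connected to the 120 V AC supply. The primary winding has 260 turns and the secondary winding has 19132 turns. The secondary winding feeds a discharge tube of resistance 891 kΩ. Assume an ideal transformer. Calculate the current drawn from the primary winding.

V_s = V_p × N_s/N_p = 120 × 19132/260 = 8830.2 V.
I_s = V_s/R = 8830.2/891000 = 0.0099104 A.
For an ideal transformer I_p N_p = I_s N_s, so I_p = 0.0099104 × 19132/260 = 0.729 A.

I_p ≈ 0.729 A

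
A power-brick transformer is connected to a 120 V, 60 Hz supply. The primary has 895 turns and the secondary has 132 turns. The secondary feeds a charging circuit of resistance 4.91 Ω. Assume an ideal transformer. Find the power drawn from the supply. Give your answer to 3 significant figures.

V_s = V_p × N_s/N_p = 120 × 132/895 = 17.698 V.
I_s = V_s/R = 17.698/4.91 = 3.6045 A.
I_p = I_s × N_s/N_p = 3.6045 × 132/895 = 0.53162 A.
P = V_p I_p = 120 × 0.53162 = 63.8 W.

P ≈ 63.8 W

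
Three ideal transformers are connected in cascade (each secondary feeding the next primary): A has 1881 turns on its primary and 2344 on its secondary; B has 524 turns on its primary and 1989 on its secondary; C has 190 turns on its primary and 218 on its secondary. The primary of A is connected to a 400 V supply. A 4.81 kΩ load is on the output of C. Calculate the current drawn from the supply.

I_supply ≈ 2.45 A

Secondary of A: V = 400.00 × 2344/1881 = 498.46 V.
Secondary of B: V = 498.46 × 1989/524 = 1892.0 V.
Secondary of C: V = 1892.0 × 218/190 = 2170.9 V.
I_load = 2170.9/4810 = 0.45133 A, so P_out = 2170.9 × 0.45133 = 979.77 W.
All ideal ⇒ P_in = P_out, so I_supply = 979.77/400 = 2.45 A.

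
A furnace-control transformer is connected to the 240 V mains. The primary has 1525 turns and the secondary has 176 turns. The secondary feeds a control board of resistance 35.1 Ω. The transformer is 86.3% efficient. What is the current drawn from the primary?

V_s = 240 × 176/1525 = 27.698 V.
I_s = V_s/R = 27.698/35.1 = 0.78913 A.
P_out = V_s I_s = 27.698 × 0.78913 = 21.858 W.
P_in = P_out/η = 21.858/0.863 = 25.327 W.
I_p = P_in/V_p = 25.327/240 = 0.106 A.

I_p ≈ 0.106 A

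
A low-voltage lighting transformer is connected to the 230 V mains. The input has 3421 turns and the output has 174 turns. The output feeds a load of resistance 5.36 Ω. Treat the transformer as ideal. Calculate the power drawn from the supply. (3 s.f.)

V_out = V_in × N_out/N_in = 230 × 174/3421 = 11.698 V.
I_out = V_out/R = 11.698/5.36 = 2.1825 A.
I_in = I_out × N_out/N_in = 2.1825 × 174/3421 = 0.11101 A.
P = V_in I_in = 230 × 0.11101 = 25.5 W.

P ≈ 25.5 W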